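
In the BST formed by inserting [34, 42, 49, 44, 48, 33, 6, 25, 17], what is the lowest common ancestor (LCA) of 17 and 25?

Tree insertion order: [34, 42, 49, 44, 48, 33, 6, 25, 17]
Tree (level-order array): [34, 33, 42, 6, None, None, 49, None, 25, 44, None, 17, None, None, 48]
In a BST, the LCA of p=17, q=25 is the first node v on the
root-to-leaf path with p <= v <= q (go left if both < v, right if both > v).
Walk from root:
  at 34: both 17 and 25 < 34, go left
  at 33: both 17 and 25 < 33, go left
  at 6: both 17 and 25 > 6, go right
  at 25: 17 <= 25 <= 25, this is the LCA
LCA = 25


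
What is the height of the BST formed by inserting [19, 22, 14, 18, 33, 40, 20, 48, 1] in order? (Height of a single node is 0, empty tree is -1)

Insertion order: [19, 22, 14, 18, 33, 40, 20, 48, 1]
Tree (level-order array): [19, 14, 22, 1, 18, 20, 33, None, None, None, None, None, None, None, 40, None, 48]
Compute height bottom-up (empty subtree = -1):
  height(1) = 1 + max(-1, -1) = 0
  height(18) = 1 + max(-1, -1) = 0
  height(14) = 1 + max(0, 0) = 1
  height(20) = 1 + max(-1, -1) = 0
  height(48) = 1 + max(-1, -1) = 0
  height(40) = 1 + max(-1, 0) = 1
  height(33) = 1 + max(-1, 1) = 2
  height(22) = 1 + max(0, 2) = 3
  height(19) = 1 + max(1, 3) = 4
Height = 4


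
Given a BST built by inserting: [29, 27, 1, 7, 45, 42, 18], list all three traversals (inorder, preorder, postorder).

Tree insertion order: [29, 27, 1, 7, 45, 42, 18]
Tree (level-order array): [29, 27, 45, 1, None, 42, None, None, 7, None, None, None, 18]
Inorder (L, root, R): [1, 7, 18, 27, 29, 42, 45]
Preorder (root, L, R): [29, 27, 1, 7, 18, 45, 42]
Postorder (L, R, root): [18, 7, 1, 27, 42, 45, 29]


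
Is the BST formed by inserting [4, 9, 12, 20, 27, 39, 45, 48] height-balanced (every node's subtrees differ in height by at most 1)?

Tree (level-order array): [4, None, 9, None, 12, None, 20, None, 27, None, 39, None, 45, None, 48]
Definition: a tree is height-balanced if, at every node, |h(left) - h(right)| <= 1 (empty subtree has height -1).
Bottom-up per-node check:
  node 48: h_left=-1, h_right=-1, diff=0 [OK], height=0
  node 45: h_left=-1, h_right=0, diff=1 [OK], height=1
  node 39: h_left=-1, h_right=1, diff=2 [FAIL (|-1-1|=2 > 1)], height=2
  node 27: h_left=-1, h_right=2, diff=3 [FAIL (|-1-2|=3 > 1)], height=3
  node 20: h_left=-1, h_right=3, diff=4 [FAIL (|-1-3|=4 > 1)], height=4
  node 12: h_left=-1, h_right=4, diff=5 [FAIL (|-1-4|=5 > 1)], height=5
  node 9: h_left=-1, h_right=5, diff=6 [FAIL (|-1-5|=6 > 1)], height=6
  node 4: h_left=-1, h_right=6, diff=7 [FAIL (|-1-6|=7 > 1)], height=7
Node 39 violates the condition: |-1 - 1| = 2 > 1.
Result: Not balanced


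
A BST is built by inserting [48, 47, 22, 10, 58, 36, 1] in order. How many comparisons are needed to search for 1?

Search path for 1: 48 -> 47 -> 22 -> 10 -> 1
Found: True
Comparisons: 5


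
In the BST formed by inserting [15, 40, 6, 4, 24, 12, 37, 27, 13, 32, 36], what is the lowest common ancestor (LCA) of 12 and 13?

Tree insertion order: [15, 40, 6, 4, 24, 12, 37, 27, 13, 32, 36]
Tree (level-order array): [15, 6, 40, 4, 12, 24, None, None, None, None, 13, None, 37, None, None, 27, None, None, 32, None, 36]
In a BST, the LCA of p=12, q=13 is the first node v on the
root-to-leaf path with p <= v <= q (go left if both < v, right if both > v).
Walk from root:
  at 15: both 12 and 13 < 15, go left
  at 6: both 12 and 13 > 6, go right
  at 12: 12 <= 12 <= 13, this is the LCA
LCA = 12


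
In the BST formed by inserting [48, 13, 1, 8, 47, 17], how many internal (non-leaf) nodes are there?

Tree built from: [48, 13, 1, 8, 47, 17]
Tree (level-order array): [48, 13, None, 1, 47, None, 8, 17]
Rule: An internal node has at least one child.
Per-node child counts:
  node 48: 1 child(ren)
  node 13: 2 child(ren)
  node 1: 1 child(ren)
  node 8: 0 child(ren)
  node 47: 1 child(ren)
  node 17: 0 child(ren)
Matching nodes: [48, 13, 1, 47]
Count of internal (non-leaf) nodes: 4


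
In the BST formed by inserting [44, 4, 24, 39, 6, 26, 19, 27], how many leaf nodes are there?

Tree built from: [44, 4, 24, 39, 6, 26, 19, 27]
Tree (level-order array): [44, 4, None, None, 24, 6, 39, None, 19, 26, None, None, None, None, 27]
Rule: A leaf has 0 children.
Per-node child counts:
  node 44: 1 child(ren)
  node 4: 1 child(ren)
  node 24: 2 child(ren)
  node 6: 1 child(ren)
  node 19: 0 child(ren)
  node 39: 1 child(ren)
  node 26: 1 child(ren)
  node 27: 0 child(ren)
Matching nodes: [19, 27]
Count of leaf nodes: 2


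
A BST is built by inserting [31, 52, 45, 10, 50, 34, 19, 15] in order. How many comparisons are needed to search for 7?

Search path for 7: 31 -> 10
Found: False
Comparisons: 2


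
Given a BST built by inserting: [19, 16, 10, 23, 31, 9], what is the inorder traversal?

Tree insertion order: [19, 16, 10, 23, 31, 9]
Tree (level-order array): [19, 16, 23, 10, None, None, 31, 9]
Inorder traversal: [9, 10, 16, 19, 23, 31]


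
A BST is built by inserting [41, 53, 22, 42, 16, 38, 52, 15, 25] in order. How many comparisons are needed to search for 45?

Search path for 45: 41 -> 53 -> 42 -> 52
Found: False
Comparisons: 4


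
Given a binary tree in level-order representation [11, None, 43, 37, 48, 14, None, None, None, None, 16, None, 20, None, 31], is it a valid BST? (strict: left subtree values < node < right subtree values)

Level-order array: [11, None, 43, 37, 48, 14, None, None, None, None, 16, None, 20, None, 31]
Validate using subtree bounds (lo, hi): at each node, require lo < value < hi,
then recurse left with hi=value and right with lo=value.
Preorder trace (stopping at first violation):
  at node 11 with bounds (-inf, +inf): OK
  at node 43 with bounds (11, +inf): OK
  at node 37 with bounds (11, 43): OK
  at node 14 with bounds (11, 37): OK
  at node 16 with bounds (14, 37): OK
  at node 20 with bounds (16, 37): OK
  at node 31 with bounds (20, 37): OK
  at node 48 with bounds (43, +inf): OK
No violation found at any node.
Result: Valid BST


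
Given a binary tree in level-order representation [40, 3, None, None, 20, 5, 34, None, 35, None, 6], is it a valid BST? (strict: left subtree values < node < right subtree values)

Level-order array: [40, 3, None, None, 20, 5, 34, None, 35, None, 6]
Validate using subtree bounds (lo, hi): at each node, require lo < value < hi,
then recurse left with hi=value and right with lo=value.
Preorder trace (stopping at first violation):
  at node 40 with bounds (-inf, +inf): OK
  at node 3 with bounds (-inf, 40): OK
  at node 20 with bounds (3, 40): OK
  at node 5 with bounds (3, 20): OK
  at node 35 with bounds (5, 20): VIOLATION
Node 35 violates its bound: not (5 < 35 < 20).
Result: Not a valid BST


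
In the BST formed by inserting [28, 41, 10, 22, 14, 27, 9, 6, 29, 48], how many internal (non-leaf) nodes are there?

Tree built from: [28, 41, 10, 22, 14, 27, 9, 6, 29, 48]
Tree (level-order array): [28, 10, 41, 9, 22, 29, 48, 6, None, 14, 27]
Rule: An internal node has at least one child.
Per-node child counts:
  node 28: 2 child(ren)
  node 10: 2 child(ren)
  node 9: 1 child(ren)
  node 6: 0 child(ren)
  node 22: 2 child(ren)
  node 14: 0 child(ren)
  node 27: 0 child(ren)
  node 41: 2 child(ren)
  node 29: 0 child(ren)
  node 48: 0 child(ren)
Matching nodes: [28, 10, 9, 22, 41]
Count of internal (non-leaf) nodes: 5


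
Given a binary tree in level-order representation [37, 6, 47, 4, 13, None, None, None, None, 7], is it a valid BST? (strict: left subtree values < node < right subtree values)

Level-order array: [37, 6, 47, 4, 13, None, None, None, None, 7]
Validate using subtree bounds (lo, hi): at each node, require lo < value < hi,
then recurse left with hi=value and right with lo=value.
Preorder trace (stopping at first violation):
  at node 37 with bounds (-inf, +inf): OK
  at node 6 with bounds (-inf, 37): OK
  at node 4 with bounds (-inf, 6): OK
  at node 13 with bounds (6, 37): OK
  at node 7 with bounds (6, 13): OK
  at node 47 with bounds (37, +inf): OK
No violation found at any node.
Result: Valid BST


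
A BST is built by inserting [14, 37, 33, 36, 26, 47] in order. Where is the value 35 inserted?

Starting tree (level order): [14, None, 37, 33, 47, 26, 36]
Insertion path: 14 -> 37 -> 33 -> 36
Result: insert 35 as left child of 36
Final tree (level order): [14, None, 37, 33, 47, 26, 36, None, None, None, None, 35]


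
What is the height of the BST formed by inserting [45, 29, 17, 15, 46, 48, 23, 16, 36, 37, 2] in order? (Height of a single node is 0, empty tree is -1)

Insertion order: [45, 29, 17, 15, 46, 48, 23, 16, 36, 37, 2]
Tree (level-order array): [45, 29, 46, 17, 36, None, 48, 15, 23, None, 37, None, None, 2, 16]
Compute height bottom-up (empty subtree = -1):
  height(2) = 1 + max(-1, -1) = 0
  height(16) = 1 + max(-1, -1) = 0
  height(15) = 1 + max(0, 0) = 1
  height(23) = 1 + max(-1, -1) = 0
  height(17) = 1 + max(1, 0) = 2
  height(37) = 1 + max(-1, -1) = 0
  height(36) = 1 + max(-1, 0) = 1
  height(29) = 1 + max(2, 1) = 3
  height(48) = 1 + max(-1, -1) = 0
  height(46) = 1 + max(-1, 0) = 1
  height(45) = 1 + max(3, 1) = 4
Height = 4


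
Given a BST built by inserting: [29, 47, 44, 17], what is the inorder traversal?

Tree insertion order: [29, 47, 44, 17]
Tree (level-order array): [29, 17, 47, None, None, 44]
Inorder traversal: [17, 29, 44, 47]


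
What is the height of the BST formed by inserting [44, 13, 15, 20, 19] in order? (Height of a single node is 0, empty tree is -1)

Insertion order: [44, 13, 15, 20, 19]
Tree (level-order array): [44, 13, None, None, 15, None, 20, 19]
Compute height bottom-up (empty subtree = -1):
  height(19) = 1 + max(-1, -1) = 0
  height(20) = 1 + max(0, -1) = 1
  height(15) = 1 + max(-1, 1) = 2
  height(13) = 1 + max(-1, 2) = 3
  height(44) = 1 + max(3, -1) = 4
Height = 4


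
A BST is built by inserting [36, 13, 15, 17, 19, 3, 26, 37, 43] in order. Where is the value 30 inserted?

Starting tree (level order): [36, 13, 37, 3, 15, None, 43, None, None, None, 17, None, None, None, 19, None, 26]
Insertion path: 36 -> 13 -> 15 -> 17 -> 19 -> 26
Result: insert 30 as right child of 26
Final tree (level order): [36, 13, 37, 3, 15, None, 43, None, None, None, 17, None, None, None, 19, None, 26, None, 30]


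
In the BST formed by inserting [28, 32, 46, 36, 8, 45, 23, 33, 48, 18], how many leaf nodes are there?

Tree built from: [28, 32, 46, 36, 8, 45, 23, 33, 48, 18]
Tree (level-order array): [28, 8, 32, None, 23, None, 46, 18, None, 36, 48, None, None, 33, 45]
Rule: A leaf has 0 children.
Per-node child counts:
  node 28: 2 child(ren)
  node 8: 1 child(ren)
  node 23: 1 child(ren)
  node 18: 0 child(ren)
  node 32: 1 child(ren)
  node 46: 2 child(ren)
  node 36: 2 child(ren)
  node 33: 0 child(ren)
  node 45: 0 child(ren)
  node 48: 0 child(ren)
Matching nodes: [18, 33, 45, 48]
Count of leaf nodes: 4


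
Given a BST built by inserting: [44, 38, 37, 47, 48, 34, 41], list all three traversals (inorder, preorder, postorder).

Tree insertion order: [44, 38, 37, 47, 48, 34, 41]
Tree (level-order array): [44, 38, 47, 37, 41, None, 48, 34]
Inorder (L, root, R): [34, 37, 38, 41, 44, 47, 48]
Preorder (root, L, R): [44, 38, 37, 34, 41, 47, 48]
Postorder (L, R, root): [34, 37, 41, 38, 48, 47, 44]


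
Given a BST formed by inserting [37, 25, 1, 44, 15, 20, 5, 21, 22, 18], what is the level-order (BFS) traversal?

Tree insertion order: [37, 25, 1, 44, 15, 20, 5, 21, 22, 18]
Tree (level-order array): [37, 25, 44, 1, None, None, None, None, 15, 5, 20, None, None, 18, 21, None, None, None, 22]
BFS from the root, enqueuing left then right child of each popped node:
  queue [37] -> pop 37, enqueue [25, 44], visited so far: [37]
  queue [25, 44] -> pop 25, enqueue [1], visited so far: [37, 25]
  queue [44, 1] -> pop 44, enqueue [none], visited so far: [37, 25, 44]
  queue [1] -> pop 1, enqueue [15], visited so far: [37, 25, 44, 1]
  queue [15] -> pop 15, enqueue [5, 20], visited so far: [37, 25, 44, 1, 15]
  queue [5, 20] -> pop 5, enqueue [none], visited so far: [37, 25, 44, 1, 15, 5]
  queue [20] -> pop 20, enqueue [18, 21], visited so far: [37, 25, 44, 1, 15, 5, 20]
  queue [18, 21] -> pop 18, enqueue [none], visited so far: [37, 25, 44, 1, 15, 5, 20, 18]
  queue [21] -> pop 21, enqueue [22], visited so far: [37, 25, 44, 1, 15, 5, 20, 18, 21]
  queue [22] -> pop 22, enqueue [none], visited so far: [37, 25, 44, 1, 15, 5, 20, 18, 21, 22]
Result: [37, 25, 44, 1, 15, 5, 20, 18, 21, 22]


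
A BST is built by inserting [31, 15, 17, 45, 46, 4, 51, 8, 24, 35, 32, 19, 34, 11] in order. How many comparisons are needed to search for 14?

Search path for 14: 31 -> 15 -> 4 -> 8 -> 11
Found: False
Comparisons: 5


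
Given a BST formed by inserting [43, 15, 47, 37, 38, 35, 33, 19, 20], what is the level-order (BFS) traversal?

Tree insertion order: [43, 15, 47, 37, 38, 35, 33, 19, 20]
Tree (level-order array): [43, 15, 47, None, 37, None, None, 35, 38, 33, None, None, None, 19, None, None, 20]
BFS from the root, enqueuing left then right child of each popped node:
  queue [43] -> pop 43, enqueue [15, 47], visited so far: [43]
  queue [15, 47] -> pop 15, enqueue [37], visited so far: [43, 15]
  queue [47, 37] -> pop 47, enqueue [none], visited so far: [43, 15, 47]
  queue [37] -> pop 37, enqueue [35, 38], visited so far: [43, 15, 47, 37]
  queue [35, 38] -> pop 35, enqueue [33], visited so far: [43, 15, 47, 37, 35]
  queue [38, 33] -> pop 38, enqueue [none], visited so far: [43, 15, 47, 37, 35, 38]
  queue [33] -> pop 33, enqueue [19], visited so far: [43, 15, 47, 37, 35, 38, 33]
  queue [19] -> pop 19, enqueue [20], visited so far: [43, 15, 47, 37, 35, 38, 33, 19]
  queue [20] -> pop 20, enqueue [none], visited so far: [43, 15, 47, 37, 35, 38, 33, 19, 20]
Result: [43, 15, 47, 37, 35, 38, 33, 19, 20]


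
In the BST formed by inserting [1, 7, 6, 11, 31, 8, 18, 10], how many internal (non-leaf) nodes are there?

Tree built from: [1, 7, 6, 11, 31, 8, 18, 10]
Tree (level-order array): [1, None, 7, 6, 11, None, None, 8, 31, None, 10, 18]
Rule: An internal node has at least one child.
Per-node child counts:
  node 1: 1 child(ren)
  node 7: 2 child(ren)
  node 6: 0 child(ren)
  node 11: 2 child(ren)
  node 8: 1 child(ren)
  node 10: 0 child(ren)
  node 31: 1 child(ren)
  node 18: 0 child(ren)
Matching nodes: [1, 7, 11, 8, 31]
Count of internal (non-leaf) nodes: 5


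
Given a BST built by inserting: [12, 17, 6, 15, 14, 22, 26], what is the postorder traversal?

Tree insertion order: [12, 17, 6, 15, 14, 22, 26]
Tree (level-order array): [12, 6, 17, None, None, 15, 22, 14, None, None, 26]
Postorder traversal: [6, 14, 15, 26, 22, 17, 12]


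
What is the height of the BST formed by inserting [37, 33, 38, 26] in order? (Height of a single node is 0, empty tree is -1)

Insertion order: [37, 33, 38, 26]
Tree (level-order array): [37, 33, 38, 26]
Compute height bottom-up (empty subtree = -1):
  height(26) = 1 + max(-1, -1) = 0
  height(33) = 1 + max(0, -1) = 1
  height(38) = 1 + max(-1, -1) = 0
  height(37) = 1 + max(1, 0) = 2
Height = 2


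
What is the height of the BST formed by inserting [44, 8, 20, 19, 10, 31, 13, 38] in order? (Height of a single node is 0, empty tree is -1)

Insertion order: [44, 8, 20, 19, 10, 31, 13, 38]
Tree (level-order array): [44, 8, None, None, 20, 19, 31, 10, None, None, 38, None, 13]
Compute height bottom-up (empty subtree = -1):
  height(13) = 1 + max(-1, -1) = 0
  height(10) = 1 + max(-1, 0) = 1
  height(19) = 1 + max(1, -1) = 2
  height(38) = 1 + max(-1, -1) = 0
  height(31) = 1 + max(-1, 0) = 1
  height(20) = 1 + max(2, 1) = 3
  height(8) = 1 + max(-1, 3) = 4
  height(44) = 1 + max(4, -1) = 5
Height = 5


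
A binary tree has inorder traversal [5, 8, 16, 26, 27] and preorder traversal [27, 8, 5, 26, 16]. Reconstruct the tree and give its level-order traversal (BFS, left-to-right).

Inorder:  [5, 8, 16, 26, 27]
Preorder: [27, 8, 5, 26, 16]
Algorithm: preorder visits root first, so consume preorder in order;
for each root, split the current inorder slice at that value into
left-subtree inorder and right-subtree inorder, then recurse.
Recursive splits:
  root=27; inorder splits into left=[5, 8, 16, 26], right=[]
  root=8; inorder splits into left=[5], right=[16, 26]
  root=5; inorder splits into left=[], right=[]
  root=26; inorder splits into left=[16], right=[]
  root=16; inorder splits into left=[], right=[]
Reconstructed level-order: [27, 8, 5, 26, 16]


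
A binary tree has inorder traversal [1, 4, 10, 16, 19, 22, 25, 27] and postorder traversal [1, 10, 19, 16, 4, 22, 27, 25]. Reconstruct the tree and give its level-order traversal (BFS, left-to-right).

Inorder:   [1, 4, 10, 16, 19, 22, 25, 27]
Postorder: [1, 10, 19, 16, 4, 22, 27, 25]
Algorithm: postorder visits root last, so walk postorder right-to-left;
each value is the root of the current inorder slice — split it at that
value, recurse on the right subtree first, then the left.
Recursive splits:
  root=25; inorder splits into left=[1, 4, 10, 16, 19, 22], right=[27]
  root=27; inorder splits into left=[], right=[]
  root=22; inorder splits into left=[1, 4, 10, 16, 19], right=[]
  root=4; inorder splits into left=[1], right=[10, 16, 19]
  root=16; inorder splits into left=[10], right=[19]
  root=19; inorder splits into left=[], right=[]
  root=10; inorder splits into left=[], right=[]
  root=1; inorder splits into left=[], right=[]
Reconstructed level-order: [25, 22, 27, 4, 1, 16, 10, 19]


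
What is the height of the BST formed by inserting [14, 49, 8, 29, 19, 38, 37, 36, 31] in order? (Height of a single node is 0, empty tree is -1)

Insertion order: [14, 49, 8, 29, 19, 38, 37, 36, 31]
Tree (level-order array): [14, 8, 49, None, None, 29, None, 19, 38, None, None, 37, None, 36, None, 31]
Compute height bottom-up (empty subtree = -1):
  height(8) = 1 + max(-1, -1) = 0
  height(19) = 1 + max(-1, -1) = 0
  height(31) = 1 + max(-1, -1) = 0
  height(36) = 1 + max(0, -1) = 1
  height(37) = 1 + max(1, -1) = 2
  height(38) = 1 + max(2, -1) = 3
  height(29) = 1 + max(0, 3) = 4
  height(49) = 1 + max(4, -1) = 5
  height(14) = 1 + max(0, 5) = 6
Height = 6


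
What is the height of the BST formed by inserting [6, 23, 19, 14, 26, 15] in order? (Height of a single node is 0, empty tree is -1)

Insertion order: [6, 23, 19, 14, 26, 15]
Tree (level-order array): [6, None, 23, 19, 26, 14, None, None, None, None, 15]
Compute height bottom-up (empty subtree = -1):
  height(15) = 1 + max(-1, -1) = 0
  height(14) = 1 + max(-1, 0) = 1
  height(19) = 1 + max(1, -1) = 2
  height(26) = 1 + max(-1, -1) = 0
  height(23) = 1 + max(2, 0) = 3
  height(6) = 1 + max(-1, 3) = 4
Height = 4


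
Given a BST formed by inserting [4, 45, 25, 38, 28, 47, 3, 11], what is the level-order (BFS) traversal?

Tree insertion order: [4, 45, 25, 38, 28, 47, 3, 11]
Tree (level-order array): [4, 3, 45, None, None, 25, 47, 11, 38, None, None, None, None, 28]
BFS from the root, enqueuing left then right child of each popped node:
  queue [4] -> pop 4, enqueue [3, 45], visited so far: [4]
  queue [3, 45] -> pop 3, enqueue [none], visited so far: [4, 3]
  queue [45] -> pop 45, enqueue [25, 47], visited so far: [4, 3, 45]
  queue [25, 47] -> pop 25, enqueue [11, 38], visited so far: [4, 3, 45, 25]
  queue [47, 11, 38] -> pop 47, enqueue [none], visited so far: [4, 3, 45, 25, 47]
  queue [11, 38] -> pop 11, enqueue [none], visited so far: [4, 3, 45, 25, 47, 11]
  queue [38] -> pop 38, enqueue [28], visited so far: [4, 3, 45, 25, 47, 11, 38]
  queue [28] -> pop 28, enqueue [none], visited so far: [4, 3, 45, 25, 47, 11, 38, 28]
Result: [4, 3, 45, 25, 47, 11, 38, 28]


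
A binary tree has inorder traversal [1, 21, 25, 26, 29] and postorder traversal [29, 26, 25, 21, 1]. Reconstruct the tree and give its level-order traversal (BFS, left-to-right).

Inorder:   [1, 21, 25, 26, 29]
Postorder: [29, 26, 25, 21, 1]
Algorithm: postorder visits root last, so walk postorder right-to-left;
each value is the root of the current inorder slice — split it at that
value, recurse on the right subtree first, then the left.
Recursive splits:
  root=1; inorder splits into left=[], right=[21, 25, 26, 29]
  root=21; inorder splits into left=[], right=[25, 26, 29]
  root=25; inorder splits into left=[], right=[26, 29]
  root=26; inorder splits into left=[], right=[29]
  root=29; inorder splits into left=[], right=[]
Reconstructed level-order: [1, 21, 25, 26, 29]


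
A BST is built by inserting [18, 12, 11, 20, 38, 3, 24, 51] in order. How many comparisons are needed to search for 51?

Search path for 51: 18 -> 20 -> 38 -> 51
Found: True
Comparisons: 4


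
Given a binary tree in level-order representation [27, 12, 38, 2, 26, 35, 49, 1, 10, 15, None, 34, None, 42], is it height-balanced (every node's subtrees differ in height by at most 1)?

Tree (level-order array): [27, 12, 38, 2, 26, 35, 49, 1, 10, 15, None, 34, None, 42]
Definition: a tree is height-balanced if, at every node, |h(left) - h(right)| <= 1 (empty subtree has height -1).
Bottom-up per-node check:
  node 1: h_left=-1, h_right=-1, diff=0 [OK], height=0
  node 10: h_left=-1, h_right=-1, diff=0 [OK], height=0
  node 2: h_left=0, h_right=0, diff=0 [OK], height=1
  node 15: h_left=-1, h_right=-1, diff=0 [OK], height=0
  node 26: h_left=0, h_right=-1, diff=1 [OK], height=1
  node 12: h_left=1, h_right=1, diff=0 [OK], height=2
  node 34: h_left=-1, h_right=-1, diff=0 [OK], height=0
  node 35: h_left=0, h_right=-1, diff=1 [OK], height=1
  node 42: h_left=-1, h_right=-1, diff=0 [OK], height=0
  node 49: h_left=0, h_right=-1, diff=1 [OK], height=1
  node 38: h_left=1, h_right=1, diff=0 [OK], height=2
  node 27: h_left=2, h_right=2, diff=0 [OK], height=3
All nodes satisfy the balance condition.
Result: Balanced


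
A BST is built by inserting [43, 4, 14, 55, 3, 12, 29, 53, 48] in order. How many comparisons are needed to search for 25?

Search path for 25: 43 -> 4 -> 14 -> 29
Found: False
Comparisons: 4


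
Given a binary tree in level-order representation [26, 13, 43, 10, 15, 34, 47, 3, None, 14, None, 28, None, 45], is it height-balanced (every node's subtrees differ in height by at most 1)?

Tree (level-order array): [26, 13, 43, 10, 15, 34, 47, 3, None, 14, None, 28, None, 45]
Definition: a tree is height-balanced if, at every node, |h(left) - h(right)| <= 1 (empty subtree has height -1).
Bottom-up per-node check:
  node 3: h_left=-1, h_right=-1, diff=0 [OK], height=0
  node 10: h_left=0, h_right=-1, diff=1 [OK], height=1
  node 14: h_left=-1, h_right=-1, diff=0 [OK], height=0
  node 15: h_left=0, h_right=-1, diff=1 [OK], height=1
  node 13: h_left=1, h_right=1, diff=0 [OK], height=2
  node 28: h_left=-1, h_right=-1, diff=0 [OK], height=0
  node 34: h_left=0, h_right=-1, diff=1 [OK], height=1
  node 45: h_left=-1, h_right=-1, diff=0 [OK], height=0
  node 47: h_left=0, h_right=-1, diff=1 [OK], height=1
  node 43: h_left=1, h_right=1, diff=0 [OK], height=2
  node 26: h_left=2, h_right=2, diff=0 [OK], height=3
All nodes satisfy the balance condition.
Result: Balanced


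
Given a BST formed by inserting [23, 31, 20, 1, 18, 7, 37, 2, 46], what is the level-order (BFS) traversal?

Tree insertion order: [23, 31, 20, 1, 18, 7, 37, 2, 46]
Tree (level-order array): [23, 20, 31, 1, None, None, 37, None, 18, None, 46, 7, None, None, None, 2]
BFS from the root, enqueuing left then right child of each popped node:
  queue [23] -> pop 23, enqueue [20, 31], visited so far: [23]
  queue [20, 31] -> pop 20, enqueue [1], visited so far: [23, 20]
  queue [31, 1] -> pop 31, enqueue [37], visited so far: [23, 20, 31]
  queue [1, 37] -> pop 1, enqueue [18], visited so far: [23, 20, 31, 1]
  queue [37, 18] -> pop 37, enqueue [46], visited so far: [23, 20, 31, 1, 37]
  queue [18, 46] -> pop 18, enqueue [7], visited so far: [23, 20, 31, 1, 37, 18]
  queue [46, 7] -> pop 46, enqueue [none], visited so far: [23, 20, 31, 1, 37, 18, 46]
  queue [7] -> pop 7, enqueue [2], visited so far: [23, 20, 31, 1, 37, 18, 46, 7]
  queue [2] -> pop 2, enqueue [none], visited so far: [23, 20, 31, 1, 37, 18, 46, 7, 2]
Result: [23, 20, 31, 1, 37, 18, 46, 7, 2]


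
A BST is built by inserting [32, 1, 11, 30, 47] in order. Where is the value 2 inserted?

Starting tree (level order): [32, 1, 47, None, 11, None, None, None, 30]
Insertion path: 32 -> 1 -> 11
Result: insert 2 as left child of 11
Final tree (level order): [32, 1, 47, None, 11, None, None, 2, 30]


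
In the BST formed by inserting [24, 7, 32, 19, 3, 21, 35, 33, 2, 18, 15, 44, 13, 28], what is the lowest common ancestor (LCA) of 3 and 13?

Tree insertion order: [24, 7, 32, 19, 3, 21, 35, 33, 2, 18, 15, 44, 13, 28]
Tree (level-order array): [24, 7, 32, 3, 19, 28, 35, 2, None, 18, 21, None, None, 33, 44, None, None, 15, None, None, None, None, None, None, None, 13]
In a BST, the LCA of p=3, q=13 is the first node v on the
root-to-leaf path with p <= v <= q (go left if both < v, right if both > v).
Walk from root:
  at 24: both 3 and 13 < 24, go left
  at 7: 3 <= 7 <= 13, this is the LCA
LCA = 7


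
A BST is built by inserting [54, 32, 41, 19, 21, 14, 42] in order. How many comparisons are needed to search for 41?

Search path for 41: 54 -> 32 -> 41
Found: True
Comparisons: 3


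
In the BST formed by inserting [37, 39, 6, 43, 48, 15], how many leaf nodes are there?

Tree built from: [37, 39, 6, 43, 48, 15]
Tree (level-order array): [37, 6, 39, None, 15, None, 43, None, None, None, 48]
Rule: A leaf has 0 children.
Per-node child counts:
  node 37: 2 child(ren)
  node 6: 1 child(ren)
  node 15: 0 child(ren)
  node 39: 1 child(ren)
  node 43: 1 child(ren)
  node 48: 0 child(ren)
Matching nodes: [15, 48]
Count of leaf nodes: 2


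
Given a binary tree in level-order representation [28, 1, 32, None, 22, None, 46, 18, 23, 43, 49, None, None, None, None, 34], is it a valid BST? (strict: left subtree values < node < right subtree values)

Level-order array: [28, 1, 32, None, 22, None, 46, 18, 23, 43, 49, None, None, None, None, 34]
Validate using subtree bounds (lo, hi): at each node, require lo < value < hi,
then recurse left with hi=value and right with lo=value.
Preorder trace (stopping at first violation):
  at node 28 with bounds (-inf, +inf): OK
  at node 1 with bounds (-inf, 28): OK
  at node 22 with bounds (1, 28): OK
  at node 18 with bounds (1, 22): OK
  at node 23 with bounds (22, 28): OK
  at node 32 with bounds (28, +inf): OK
  at node 46 with bounds (32, +inf): OK
  at node 43 with bounds (32, 46): OK
  at node 34 with bounds (32, 43): OK
  at node 49 with bounds (46, +inf): OK
No violation found at any node.
Result: Valid BST


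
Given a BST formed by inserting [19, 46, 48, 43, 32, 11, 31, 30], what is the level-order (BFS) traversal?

Tree insertion order: [19, 46, 48, 43, 32, 11, 31, 30]
Tree (level-order array): [19, 11, 46, None, None, 43, 48, 32, None, None, None, 31, None, 30]
BFS from the root, enqueuing left then right child of each popped node:
  queue [19] -> pop 19, enqueue [11, 46], visited so far: [19]
  queue [11, 46] -> pop 11, enqueue [none], visited so far: [19, 11]
  queue [46] -> pop 46, enqueue [43, 48], visited so far: [19, 11, 46]
  queue [43, 48] -> pop 43, enqueue [32], visited so far: [19, 11, 46, 43]
  queue [48, 32] -> pop 48, enqueue [none], visited so far: [19, 11, 46, 43, 48]
  queue [32] -> pop 32, enqueue [31], visited so far: [19, 11, 46, 43, 48, 32]
  queue [31] -> pop 31, enqueue [30], visited so far: [19, 11, 46, 43, 48, 32, 31]
  queue [30] -> pop 30, enqueue [none], visited so far: [19, 11, 46, 43, 48, 32, 31, 30]
Result: [19, 11, 46, 43, 48, 32, 31, 30]


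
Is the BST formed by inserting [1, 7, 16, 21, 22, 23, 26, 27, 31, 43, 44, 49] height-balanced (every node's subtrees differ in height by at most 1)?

Tree (level-order array): [1, None, 7, None, 16, None, 21, None, 22, None, 23, None, 26, None, 27, None, 31, None, 43, None, 44, None, 49]
Definition: a tree is height-balanced if, at every node, |h(left) - h(right)| <= 1 (empty subtree has height -1).
Bottom-up per-node check:
  node 49: h_left=-1, h_right=-1, diff=0 [OK], height=0
  node 44: h_left=-1, h_right=0, diff=1 [OK], height=1
  node 43: h_left=-1, h_right=1, diff=2 [FAIL (|-1-1|=2 > 1)], height=2
  node 31: h_left=-1, h_right=2, diff=3 [FAIL (|-1-2|=3 > 1)], height=3
  node 27: h_left=-1, h_right=3, diff=4 [FAIL (|-1-3|=4 > 1)], height=4
  node 26: h_left=-1, h_right=4, diff=5 [FAIL (|-1-4|=5 > 1)], height=5
  node 23: h_left=-1, h_right=5, diff=6 [FAIL (|-1-5|=6 > 1)], height=6
  node 22: h_left=-1, h_right=6, diff=7 [FAIL (|-1-6|=7 > 1)], height=7
  node 21: h_left=-1, h_right=7, diff=8 [FAIL (|-1-7|=8 > 1)], height=8
  node 16: h_left=-1, h_right=8, diff=9 [FAIL (|-1-8|=9 > 1)], height=9
  node 7: h_left=-1, h_right=9, diff=10 [FAIL (|-1-9|=10 > 1)], height=10
  node 1: h_left=-1, h_right=10, diff=11 [FAIL (|-1-10|=11 > 1)], height=11
Node 43 violates the condition: |-1 - 1| = 2 > 1.
Result: Not balanced


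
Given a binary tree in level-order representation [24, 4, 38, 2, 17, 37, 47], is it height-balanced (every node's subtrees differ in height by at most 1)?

Tree (level-order array): [24, 4, 38, 2, 17, 37, 47]
Definition: a tree is height-balanced if, at every node, |h(left) - h(right)| <= 1 (empty subtree has height -1).
Bottom-up per-node check:
  node 2: h_left=-1, h_right=-1, diff=0 [OK], height=0
  node 17: h_left=-1, h_right=-1, diff=0 [OK], height=0
  node 4: h_left=0, h_right=0, diff=0 [OK], height=1
  node 37: h_left=-1, h_right=-1, diff=0 [OK], height=0
  node 47: h_left=-1, h_right=-1, diff=0 [OK], height=0
  node 38: h_left=0, h_right=0, diff=0 [OK], height=1
  node 24: h_left=1, h_right=1, diff=0 [OK], height=2
All nodes satisfy the balance condition.
Result: Balanced


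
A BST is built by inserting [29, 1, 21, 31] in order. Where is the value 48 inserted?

Starting tree (level order): [29, 1, 31, None, 21]
Insertion path: 29 -> 31
Result: insert 48 as right child of 31
Final tree (level order): [29, 1, 31, None, 21, None, 48]


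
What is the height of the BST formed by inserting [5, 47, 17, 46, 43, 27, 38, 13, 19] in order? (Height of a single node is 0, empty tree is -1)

Insertion order: [5, 47, 17, 46, 43, 27, 38, 13, 19]
Tree (level-order array): [5, None, 47, 17, None, 13, 46, None, None, 43, None, 27, None, 19, 38]
Compute height bottom-up (empty subtree = -1):
  height(13) = 1 + max(-1, -1) = 0
  height(19) = 1 + max(-1, -1) = 0
  height(38) = 1 + max(-1, -1) = 0
  height(27) = 1 + max(0, 0) = 1
  height(43) = 1 + max(1, -1) = 2
  height(46) = 1 + max(2, -1) = 3
  height(17) = 1 + max(0, 3) = 4
  height(47) = 1 + max(4, -1) = 5
  height(5) = 1 + max(-1, 5) = 6
Height = 6


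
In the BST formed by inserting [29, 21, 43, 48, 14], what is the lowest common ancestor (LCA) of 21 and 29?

Tree insertion order: [29, 21, 43, 48, 14]
Tree (level-order array): [29, 21, 43, 14, None, None, 48]
In a BST, the LCA of p=21, q=29 is the first node v on the
root-to-leaf path with p <= v <= q (go left if both < v, right if both > v).
Walk from root:
  at 29: 21 <= 29 <= 29, this is the LCA
LCA = 29


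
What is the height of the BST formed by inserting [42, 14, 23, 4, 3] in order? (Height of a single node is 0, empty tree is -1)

Insertion order: [42, 14, 23, 4, 3]
Tree (level-order array): [42, 14, None, 4, 23, 3]
Compute height bottom-up (empty subtree = -1):
  height(3) = 1 + max(-1, -1) = 0
  height(4) = 1 + max(0, -1) = 1
  height(23) = 1 + max(-1, -1) = 0
  height(14) = 1 + max(1, 0) = 2
  height(42) = 1 + max(2, -1) = 3
Height = 3


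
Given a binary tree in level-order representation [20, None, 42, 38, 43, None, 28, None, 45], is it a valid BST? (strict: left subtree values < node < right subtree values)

Level-order array: [20, None, 42, 38, 43, None, 28, None, 45]
Validate using subtree bounds (lo, hi): at each node, require lo < value < hi,
then recurse left with hi=value and right with lo=value.
Preorder trace (stopping at first violation):
  at node 20 with bounds (-inf, +inf): OK
  at node 42 with bounds (20, +inf): OK
  at node 38 with bounds (20, 42): OK
  at node 28 with bounds (38, 42): VIOLATION
Node 28 violates its bound: not (38 < 28 < 42).
Result: Not a valid BST


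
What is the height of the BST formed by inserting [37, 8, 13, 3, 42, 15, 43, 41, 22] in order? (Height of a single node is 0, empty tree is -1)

Insertion order: [37, 8, 13, 3, 42, 15, 43, 41, 22]
Tree (level-order array): [37, 8, 42, 3, 13, 41, 43, None, None, None, 15, None, None, None, None, None, 22]
Compute height bottom-up (empty subtree = -1):
  height(3) = 1 + max(-1, -1) = 0
  height(22) = 1 + max(-1, -1) = 0
  height(15) = 1 + max(-1, 0) = 1
  height(13) = 1 + max(-1, 1) = 2
  height(8) = 1 + max(0, 2) = 3
  height(41) = 1 + max(-1, -1) = 0
  height(43) = 1 + max(-1, -1) = 0
  height(42) = 1 + max(0, 0) = 1
  height(37) = 1 + max(3, 1) = 4
Height = 4


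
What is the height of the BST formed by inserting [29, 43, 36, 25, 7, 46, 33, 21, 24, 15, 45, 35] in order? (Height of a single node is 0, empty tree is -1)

Insertion order: [29, 43, 36, 25, 7, 46, 33, 21, 24, 15, 45, 35]
Tree (level-order array): [29, 25, 43, 7, None, 36, 46, None, 21, 33, None, 45, None, 15, 24, None, 35]
Compute height bottom-up (empty subtree = -1):
  height(15) = 1 + max(-1, -1) = 0
  height(24) = 1 + max(-1, -1) = 0
  height(21) = 1 + max(0, 0) = 1
  height(7) = 1 + max(-1, 1) = 2
  height(25) = 1 + max(2, -1) = 3
  height(35) = 1 + max(-1, -1) = 0
  height(33) = 1 + max(-1, 0) = 1
  height(36) = 1 + max(1, -1) = 2
  height(45) = 1 + max(-1, -1) = 0
  height(46) = 1 + max(0, -1) = 1
  height(43) = 1 + max(2, 1) = 3
  height(29) = 1 + max(3, 3) = 4
Height = 4


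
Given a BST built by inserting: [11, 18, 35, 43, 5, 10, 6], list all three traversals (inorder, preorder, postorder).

Tree insertion order: [11, 18, 35, 43, 5, 10, 6]
Tree (level-order array): [11, 5, 18, None, 10, None, 35, 6, None, None, 43]
Inorder (L, root, R): [5, 6, 10, 11, 18, 35, 43]
Preorder (root, L, R): [11, 5, 10, 6, 18, 35, 43]
Postorder (L, R, root): [6, 10, 5, 43, 35, 18, 11]


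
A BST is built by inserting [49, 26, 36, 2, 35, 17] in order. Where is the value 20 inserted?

Starting tree (level order): [49, 26, None, 2, 36, None, 17, 35]
Insertion path: 49 -> 26 -> 2 -> 17
Result: insert 20 as right child of 17
Final tree (level order): [49, 26, None, 2, 36, None, 17, 35, None, None, 20]


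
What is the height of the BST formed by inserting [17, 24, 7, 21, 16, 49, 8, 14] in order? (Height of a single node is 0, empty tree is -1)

Insertion order: [17, 24, 7, 21, 16, 49, 8, 14]
Tree (level-order array): [17, 7, 24, None, 16, 21, 49, 8, None, None, None, None, None, None, 14]
Compute height bottom-up (empty subtree = -1):
  height(14) = 1 + max(-1, -1) = 0
  height(8) = 1 + max(-1, 0) = 1
  height(16) = 1 + max(1, -1) = 2
  height(7) = 1 + max(-1, 2) = 3
  height(21) = 1 + max(-1, -1) = 0
  height(49) = 1 + max(-1, -1) = 0
  height(24) = 1 + max(0, 0) = 1
  height(17) = 1 + max(3, 1) = 4
Height = 4


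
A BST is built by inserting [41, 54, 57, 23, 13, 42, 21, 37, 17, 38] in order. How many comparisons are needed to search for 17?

Search path for 17: 41 -> 23 -> 13 -> 21 -> 17
Found: True
Comparisons: 5


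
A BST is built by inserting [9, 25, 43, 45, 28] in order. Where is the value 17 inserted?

Starting tree (level order): [9, None, 25, None, 43, 28, 45]
Insertion path: 9 -> 25
Result: insert 17 as left child of 25
Final tree (level order): [9, None, 25, 17, 43, None, None, 28, 45]


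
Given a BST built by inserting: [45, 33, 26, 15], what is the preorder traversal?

Tree insertion order: [45, 33, 26, 15]
Tree (level-order array): [45, 33, None, 26, None, 15]
Preorder traversal: [45, 33, 26, 15]


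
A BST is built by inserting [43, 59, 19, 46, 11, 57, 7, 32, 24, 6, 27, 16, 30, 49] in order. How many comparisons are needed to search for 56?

Search path for 56: 43 -> 59 -> 46 -> 57 -> 49
Found: False
Comparisons: 5


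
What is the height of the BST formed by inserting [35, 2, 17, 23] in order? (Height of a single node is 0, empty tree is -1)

Insertion order: [35, 2, 17, 23]
Tree (level-order array): [35, 2, None, None, 17, None, 23]
Compute height bottom-up (empty subtree = -1):
  height(23) = 1 + max(-1, -1) = 0
  height(17) = 1 + max(-1, 0) = 1
  height(2) = 1 + max(-1, 1) = 2
  height(35) = 1 + max(2, -1) = 3
Height = 3


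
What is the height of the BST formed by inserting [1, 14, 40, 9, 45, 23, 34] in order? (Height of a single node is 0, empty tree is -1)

Insertion order: [1, 14, 40, 9, 45, 23, 34]
Tree (level-order array): [1, None, 14, 9, 40, None, None, 23, 45, None, 34]
Compute height bottom-up (empty subtree = -1):
  height(9) = 1 + max(-1, -1) = 0
  height(34) = 1 + max(-1, -1) = 0
  height(23) = 1 + max(-1, 0) = 1
  height(45) = 1 + max(-1, -1) = 0
  height(40) = 1 + max(1, 0) = 2
  height(14) = 1 + max(0, 2) = 3
  height(1) = 1 + max(-1, 3) = 4
Height = 4


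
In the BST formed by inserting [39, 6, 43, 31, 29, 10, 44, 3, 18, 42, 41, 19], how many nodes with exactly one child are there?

Tree built from: [39, 6, 43, 31, 29, 10, 44, 3, 18, 42, 41, 19]
Tree (level-order array): [39, 6, 43, 3, 31, 42, 44, None, None, 29, None, 41, None, None, None, 10, None, None, None, None, 18, None, 19]
Rule: These are nodes with exactly 1 non-null child.
Per-node child counts:
  node 39: 2 child(ren)
  node 6: 2 child(ren)
  node 3: 0 child(ren)
  node 31: 1 child(ren)
  node 29: 1 child(ren)
  node 10: 1 child(ren)
  node 18: 1 child(ren)
  node 19: 0 child(ren)
  node 43: 2 child(ren)
  node 42: 1 child(ren)
  node 41: 0 child(ren)
  node 44: 0 child(ren)
Matching nodes: [31, 29, 10, 18, 42]
Count of nodes with exactly one child: 5


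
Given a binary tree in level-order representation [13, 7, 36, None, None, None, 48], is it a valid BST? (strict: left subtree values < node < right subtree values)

Level-order array: [13, 7, 36, None, None, None, 48]
Validate using subtree bounds (lo, hi): at each node, require lo < value < hi,
then recurse left with hi=value and right with lo=value.
Preorder trace (stopping at first violation):
  at node 13 with bounds (-inf, +inf): OK
  at node 7 with bounds (-inf, 13): OK
  at node 36 with bounds (13, +inf): OK
  at node 48 with bounds (36, +inf): OK
No violation found at any node.
Result: Valid BST


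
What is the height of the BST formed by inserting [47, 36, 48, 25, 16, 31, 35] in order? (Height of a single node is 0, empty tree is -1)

Insertion order: [47, 36, 48, 25, 16, 31, 35]
Tree (level-order array): [47, 36, 48, 25, None, None, None, 16, 31, None, None, None, 35]
Compute height bottom-up (empty subtree = -1):
  height(16) = 1 + max(-1, -1) = 0
  height(35) = 1 + max(-1, -1) = 0
  height(31) = 1 + max(-1, 0) = 1
  height(25) = 1 + max(0, 1) = 2
  height(36) = 1 + max(2, -1) = 3
  height(48) = 1 + max(-1, -1) = 0
  height(47) = 1 + max(3, 0) = 4
Height = 4


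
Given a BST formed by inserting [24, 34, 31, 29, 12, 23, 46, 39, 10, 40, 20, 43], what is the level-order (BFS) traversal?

Tree insertion order: [24, 34, 31, 29, 12, 23, 46, 39, 10, 40, 20, 43]
Tree (level-order array): [24, 12, 34, 10, 23, 31, 46, None, None, 20, None, 29, None, 39, None, None, None, None, None, None, 40, None, 43]
BFS from the root, enqueuing left then right child of each popped node:
  queue [24] -> pop 24, enqueue [12, 34], visited so far: [24]
  queue [12, 34] -> pop 12, enqueue [10, 23], visited so far: [24, 12]
  queue [34, 10, 23] -> pop 34, enqueue [31, 46], visited so far: [24, 12, 34]
  queue [10, 23, 31, 46] -> pop 10, enqueue [none], visited so far: [24, 12, 34, 10]
  queue [23, 31, 46] -> pop 23, enqueue [20], visited so far: [24, 12, 34, 10, 23]
  queue [31, 46, 20] -> pop 31, enqueue [29], visited so far: [24, 12, 34, 10, 23, 31]
  queue [46, 20, 29] -> pop 46, enqueue [39], visited so far: [24, 12, 34, 10, 23, 31, 46]
  queue [20, 29, 39] -> pop 20, enqueue [none], visited so far: [24, 12, 34, 10, 23, 31, 46, 20]
  queue [29, 39] -> pop 29, enqueue [none], visited so far: [24, 12, 34, 10, 23, 31, 46, 20, 29]
  queue [39] -> pop 39, enqueue [40], visited so far: [24, 12, 34, 10, 23, 31, 46, 20, 29, 39]
  queue [40] -> pop 40, enqueue [43], visited so far: [24, 12, 34, 10, 23, 31, 46, 20, 29, 39, 40]
  queue [43] -> pop 43, enqueue [none], visited so far: [24, 12, 34, 10, 23, 31, 46, 20, 29, 39, 40, 43]
Result: [24, 12, 34, 10, 23, 31, 46, 20, 29, 39, 40, 43]
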